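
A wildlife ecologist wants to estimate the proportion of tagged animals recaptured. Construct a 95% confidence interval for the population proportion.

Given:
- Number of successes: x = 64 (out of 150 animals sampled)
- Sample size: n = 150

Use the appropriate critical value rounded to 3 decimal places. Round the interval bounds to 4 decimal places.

Sample proportion: p̂ = 64/150 = 0.426667

Check conditions for normal approximation:
  np̂ = 64 ≥ 10 ✓
  n(1-p̂) = 86 ≥ 10 ✓

The sample is large enough, so use a z-interval (normal approximation) for the proportion.

For 95% confidence, z* = 1.96 (from standard normal table)

Standard error: SE = √(p̂(1-p̂)/n) = √(0.426667×0.573333/150) = 0.04038335

Margin of error: E = z* × SE = 1.96 × 0.04038335 = 0.079151

Z-interval: p̂ ± E = 0.426667 ± 0.079151 = (0.347515, 0.505818)

Rounded to 4 decimal places:

(0.3475, 0.5058)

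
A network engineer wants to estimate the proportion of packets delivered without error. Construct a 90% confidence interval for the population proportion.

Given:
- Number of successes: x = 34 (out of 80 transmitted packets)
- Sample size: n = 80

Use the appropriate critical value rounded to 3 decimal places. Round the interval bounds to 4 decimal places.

Sample proportion: p̂ = 34/80 = 0.425000

Check conditions for normal approximation:
  np̂ = 34 ≥ 10 ✓
  n(1-p̂) = 46 ≥ 10 ✓

The sample is large enough, so use a z-interval (normal approximation) for the proportion.

For 90% confidence, z* = 1.645 (from standard normal table)

Standard error: SE = √(p̂(1-p̂)/n) = √(0.425000×0.575000/80) = 0.05526923

Margin of error: E = z* × SE = 1.645 × 0.05526923 = 0.090918

Z-interval: p̂ ± E = 0.425000 ± 0.090918 = (0.334082, 0.515918)

Rounded to 4 decimal places:

(0.3341, 0.5159)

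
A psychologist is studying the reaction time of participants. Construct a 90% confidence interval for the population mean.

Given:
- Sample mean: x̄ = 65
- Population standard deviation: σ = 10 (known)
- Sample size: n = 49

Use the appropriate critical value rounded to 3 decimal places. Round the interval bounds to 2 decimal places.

The population standard deviation σ is known, so use a z-interval (standard normal critical value).

For 90% confidence, z* = 1.645 (from standard normal table)

Standard error: SE = σ/√n = 10/√49 = 1.428571

Margin of error: E = z* × SE = 1.645 × 1.428571 = 2.3500

Z-interval: x̄ ± E = 65 ± 2.3500 = (62.6500, 67.3500)

Rounded to 2 decimal places:

(62.65, 67.35)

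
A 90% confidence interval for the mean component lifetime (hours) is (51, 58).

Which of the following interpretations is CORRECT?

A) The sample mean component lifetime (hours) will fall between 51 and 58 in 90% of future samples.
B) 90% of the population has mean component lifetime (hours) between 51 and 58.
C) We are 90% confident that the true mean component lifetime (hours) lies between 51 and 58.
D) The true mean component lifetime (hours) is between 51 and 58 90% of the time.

A confidence interval represents our confidence in the procedure, not a probability statement about the parameter.

Key concept: If we repeated this sampling process many times and computed a 90% CI each time, about 90% of those intervals would contain the true population parameter.

For this specific interval (51, 58):
- Midpoint (point estimate): 54.5
- Margin of error: 3.5

The correct interpretation is the one stating confidence that the true parameter lies in the interval — option C.

C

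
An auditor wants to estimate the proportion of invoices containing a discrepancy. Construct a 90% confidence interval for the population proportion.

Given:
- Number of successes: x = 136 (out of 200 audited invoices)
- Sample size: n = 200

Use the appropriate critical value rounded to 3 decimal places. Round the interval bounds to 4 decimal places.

Sample proportion: p̂ = 136/200 = 0.680000

Check conditions for normal approximation:
  np̂ = 136 ≥ 10 ✓
  n(1-p̂) = 64 ≥ 10 ✓

The sample is large enough, so use a z-interval (normal approximation) for the proportion.

For 90% confidence, z* = 1.645 (from standard normal table)

Standard error: SE = √(p̂(1-p̂)/n) = √(0.680000×0.320000/200) = 0.03298485

Margin of error: E = z* × SE = 1.645 × 0.03298485 = 0.054260

Z-interval: p̂ ± E = 0.680000 ± 0.054260 = (0.625740, 0.734260)

Rounded to 4 decimal places:

(0.6257, 0.7343)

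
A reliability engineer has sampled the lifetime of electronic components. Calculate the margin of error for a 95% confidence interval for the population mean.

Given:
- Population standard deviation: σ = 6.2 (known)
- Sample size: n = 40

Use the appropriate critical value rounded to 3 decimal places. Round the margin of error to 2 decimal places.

The population standard deviation σ is known, so use the z-interval margin of error formula.

For 95% confidence, z* = 1.96 (from standard normal table)

Margin of error formula for z-interval: E = z* × σ/√n

E = 1.96 × 6.2/√40
  = 1.96 × 0.980306
  = 1.9214

Rounded to 2 decimal places:

1.92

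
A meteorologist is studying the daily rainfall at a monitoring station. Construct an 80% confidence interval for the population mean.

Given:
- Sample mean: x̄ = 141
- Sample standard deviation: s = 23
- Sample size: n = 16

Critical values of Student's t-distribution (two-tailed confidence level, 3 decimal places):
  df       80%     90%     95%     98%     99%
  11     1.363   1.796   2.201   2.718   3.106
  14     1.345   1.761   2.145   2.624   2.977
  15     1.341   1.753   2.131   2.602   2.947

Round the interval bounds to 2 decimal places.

The population standard deviation σ is unknown (only the sample standard deviation s is given), so use a t-interval with df = n - 1 = 16 - 1 = 15.

For 80% confidence with df = 15, t* = 1.341 (from t-table)

Standard error: SE = s/√n = 23/√16 = 5.750000

Margin of error: E = t* × SE = 1.341 × 5.750000 = 7.7107

T-interval: x̄ ± E = 141 ± 7.7107 = (133.2893, 148.7107)

Rounded to 2 decimal places:

(133.29, 148.71)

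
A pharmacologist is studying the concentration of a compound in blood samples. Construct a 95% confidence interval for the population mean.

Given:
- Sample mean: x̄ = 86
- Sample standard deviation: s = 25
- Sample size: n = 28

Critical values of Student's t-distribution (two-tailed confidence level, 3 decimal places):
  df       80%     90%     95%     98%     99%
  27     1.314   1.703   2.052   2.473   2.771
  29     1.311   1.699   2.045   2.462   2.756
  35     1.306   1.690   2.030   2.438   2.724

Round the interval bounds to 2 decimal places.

The population standard deviation σ is unknown (only the sample standard deviation s is given), so use a t-interval with df = n - 1 = 28 - 1 = 27.

For 95% confidence with df = 27, t* = 2.052 (from t-table)

Standard error: SE = s/√n = 25/√28 = 4.724556

Margin of error: E = t* × SE = 2.052 × 4.724556 = 9.6948

T-interval: x̄ ± E = 86 ± 9.6948 = (76.3052, 95.6948)

Rounded to 2 decimal places:

(76.31, 95.69)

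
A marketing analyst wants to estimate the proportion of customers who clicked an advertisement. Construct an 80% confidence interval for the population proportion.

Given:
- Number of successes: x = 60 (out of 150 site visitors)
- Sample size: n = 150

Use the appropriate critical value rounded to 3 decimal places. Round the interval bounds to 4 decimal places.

Sample proportion: p̂ = 60/150 = 0.400000

Check conditions for normal approximation:
  np̂ = 60 ≥ 10 ✓
  n(1-p̂) = 90 ≥ 10 ✓

The sample is large enough, so use a z-interval (normal approximation) for the proportion.

For 80% confidence, z* = 1.282 (from standard normal table)

Standard error: SE = √(p̂(1-p̂)/n) = √(0.400000×0.600000/150) = 0.04000000

Margin of error: E = z* × SE = 1.282 × 0.04000000 = 0.051280

Z-interval: p̂ ± E = 0.400000 ± 0.051280 = (0.348720, 0.451280)

Rounded to 4 decimal places:

(0.3487, 0.4513)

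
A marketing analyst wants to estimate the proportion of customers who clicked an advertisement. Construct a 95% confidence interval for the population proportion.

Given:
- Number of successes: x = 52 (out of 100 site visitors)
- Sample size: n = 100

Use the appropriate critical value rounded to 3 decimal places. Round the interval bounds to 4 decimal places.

Sample proportion: p̂ = 52/100 = 0.520000

Check conditions for normal approximation:
  np̂ = 52 ≥ 10 ✓
  n(1-p̂) = 48 ≥ 10 ✓

The sample is large enough, so use a z-interval (normal approximation) for the proportion.

For 95% confidence, z* = 1.96 (from standard normal table)

Standard error: SE = √(p̂(1-p̂)/n) = √(0.520000×0.480000/100) = 0.04995998

Margin of error: E = z* × SE = 1.96 × 0.04995998 = 0.097922

Z-interval: p̂ ± E = 0.520000 ± 0.097922 = (0.422078, 0.617922)

Rounded to 4 decimal places:

(0.4221, 0.6179)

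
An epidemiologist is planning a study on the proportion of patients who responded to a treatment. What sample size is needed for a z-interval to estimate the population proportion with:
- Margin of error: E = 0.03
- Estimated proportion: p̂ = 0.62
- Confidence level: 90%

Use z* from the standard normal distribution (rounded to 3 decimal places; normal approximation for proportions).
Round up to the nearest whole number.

Using z* for proportion z-interval (normal approximation).

For 90% confidence, z* = 1.645 (from standard normal table)

Sample size formula for proportion z-interval: n = z*²p̂(1-p̂)/E²

n = 1.645² × 0.62 × 0.38 / 0.03²
  = 2.706025 × 0.2356 / 0.0009
  = 708.3772

Round up to the nearest whole number: n = 709

709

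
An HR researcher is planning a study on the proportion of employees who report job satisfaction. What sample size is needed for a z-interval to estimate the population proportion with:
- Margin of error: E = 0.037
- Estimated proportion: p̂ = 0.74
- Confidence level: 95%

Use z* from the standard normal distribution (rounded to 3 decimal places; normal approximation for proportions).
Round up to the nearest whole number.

Using z* for proportion z-interval (normal approximation).

For 95% confidence, z* = 1.96 (from standard normal table)

Sample size formula for proportion z-interval: n = z*²p̂(1-p̂)/E²

n = 1.96² × 0.74 × 0.26 / 0.037²
  = 3.8416 × 0.1924 / 0.001369
  = 539.9005

Round up to the nearest whole number: n = 540

540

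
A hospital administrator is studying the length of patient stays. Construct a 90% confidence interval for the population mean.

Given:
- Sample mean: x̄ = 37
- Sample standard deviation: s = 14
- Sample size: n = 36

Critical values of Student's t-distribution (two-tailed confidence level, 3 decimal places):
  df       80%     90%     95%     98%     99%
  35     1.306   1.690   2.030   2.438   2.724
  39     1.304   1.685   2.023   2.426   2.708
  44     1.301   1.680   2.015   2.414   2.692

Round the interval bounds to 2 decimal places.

The population standard deviation σ is unknown (only the sample standard deviation s is given), so use a t-interval with df = n - 1 = 36 - 1 = 35.

For 90% confidence with df = 35, t* = 1.690 (from t-table)

Standard error: SE = s/√n = 14/√36 = 2.333333

Margin of error: E = t* × SE = 1.690 × 2.333333 = 3.9433

T-interval: x̄ ± E = 37 ± 3.9433 = (33.0567, 40.9433)

Rounded to 2 decimal places:

(33.06, 40.94)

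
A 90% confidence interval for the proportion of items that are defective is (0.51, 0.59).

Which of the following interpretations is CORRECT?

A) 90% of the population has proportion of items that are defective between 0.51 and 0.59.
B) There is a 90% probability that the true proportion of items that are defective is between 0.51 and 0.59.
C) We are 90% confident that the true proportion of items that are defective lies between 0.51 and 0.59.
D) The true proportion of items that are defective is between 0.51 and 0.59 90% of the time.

A confidence interval represents our confidence in the procedure, not a probability statement about the parameter.

Key concept: If we repeated this sampling process many times and computed a 90% CI each time, about 90% of those intervals would contain the true population parameter.

For this specific interval (0.51, 0.59):
- Midpoint (point estimate): 0.55
- Margin of error: 0.04

The correct interpretation is the one stating confidence that the true parameter lies in the interval — option C.

C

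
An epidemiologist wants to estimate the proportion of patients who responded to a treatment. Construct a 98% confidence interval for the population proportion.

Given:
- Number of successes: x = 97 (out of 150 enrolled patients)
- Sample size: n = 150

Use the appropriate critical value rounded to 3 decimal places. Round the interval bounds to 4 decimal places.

Sample proportion: p̂ = 97/150 = 0.646667

Check conditions for normal approximation:
  np̂ = 97 ≥ 10 ✓
  n(1-p̂) = 53 ≥ 10 ✓

The sample is large enough, so use a z-interval (normal approximation) for the proportion.

For 98% confidence, z* = 2.326 (from standard normal table)

Standard error: SE = √(p̂(1-p̂)/n) = √(0.646667×0.353333/150) = 0.03902895

Margin of error: E = z* × SE = 2.326 × 0.03902895 = 0.090781

Z-interval: p̂ ± E = 0.646667 ± 0.090781 = (0.555885, 0.737448)

Rounded to 4 decimal places:

(0.5559, 0.7374)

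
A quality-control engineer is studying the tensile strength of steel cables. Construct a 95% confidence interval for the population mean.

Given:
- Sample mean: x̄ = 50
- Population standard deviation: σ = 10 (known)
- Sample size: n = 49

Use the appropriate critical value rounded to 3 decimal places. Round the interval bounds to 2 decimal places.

The population standard deviation σ is known, so use a z-interval (standard normal critical value).

For 95% confidence, z* = 1.96 (from standard normal table)

Standard error: SE = σ/√n = 10/√49 = 1.428571

Margin of error: E = z* × SE = 1.96 × 1.428571 = 2.8000

Z-interval: x̄ ± E = 50 ± 2.8000 = (47.2000, 52.8000)

Rounded to 2 decimal places:

(47.20, 52.80)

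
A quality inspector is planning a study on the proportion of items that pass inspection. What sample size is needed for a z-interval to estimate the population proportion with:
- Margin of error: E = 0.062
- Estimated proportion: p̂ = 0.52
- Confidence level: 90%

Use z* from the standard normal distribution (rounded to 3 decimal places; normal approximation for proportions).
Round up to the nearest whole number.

Using z* for proportion z-interval (normal approximation).

For 90% confidence, z* = 1.645 (from standard normal table)

Sample size formula for proportion z-interval: n = z*²p̂(1-p̂)/E²

n = 1.645² × 0.52 × 0.48 / 0.062²
  = 2.706025 × 0.2496 / 0.003844
  = 175.7086

Round up to the nearest whole number: n = 176

176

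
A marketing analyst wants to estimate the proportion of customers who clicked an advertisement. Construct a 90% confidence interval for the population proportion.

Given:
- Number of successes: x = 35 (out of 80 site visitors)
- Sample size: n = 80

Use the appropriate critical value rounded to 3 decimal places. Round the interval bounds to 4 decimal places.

Sample proportion: p̂ = 35/80 = 0.437500

Check conditions for normal approximation:
  np̂ = 35 ≥ 10 ✓
  n(1-p̂) = 45 ≥ 10 ✓

The sample is large enough, so use a z-interval (normal approximation) for the proportion.

For 90% confidence, z* = 1.645 (from standard normal table)

Standard error: SE = √(p̂(1-p̂)/n) = √(0.437500×0.562500/80) = 0.05546325

Margin of error: E = z* × SE = 1.645 × 0.05546325 = 0.091237

Z-interval: p̂ ± E = 0.437500 ± 0.091237 = (0.346263, 0.528737)

Rounded to 4 decimal places:

(0.3463, 0.5287)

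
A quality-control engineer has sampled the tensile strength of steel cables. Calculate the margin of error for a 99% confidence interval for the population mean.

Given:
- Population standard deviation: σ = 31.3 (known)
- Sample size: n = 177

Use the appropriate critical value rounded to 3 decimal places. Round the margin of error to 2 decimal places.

The population standard deviation σ is known, so use the z-interval margin of error formula.

For 99% confidence, z* = 2.576 (from standard normal table)

Margin of error formula for z-interval: E = z* × σ/√n

E = 2.576 × 31.3/√177
  = 2.576 × 2.352652
  = 6.0604

Rounded to 2 decimal places:

6.06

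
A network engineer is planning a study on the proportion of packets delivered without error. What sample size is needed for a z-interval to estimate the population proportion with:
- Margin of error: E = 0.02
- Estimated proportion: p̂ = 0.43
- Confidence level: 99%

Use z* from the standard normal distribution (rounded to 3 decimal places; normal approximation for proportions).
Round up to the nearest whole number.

Using z* for proportion z-interval (normal approximation).

For 99% confidence, z* = 2.576 (from standard normal table)

Sample size formula for proportion z-interval: n = z*²p̂(1-p̂)/E²

n = 2.576² × 0.43 × 0.57 / 0.02²
  = 6.635776 × 0.2451 / 0.0004
  = 4066.0717

Round up to the nearest whole number: n = 4067

4067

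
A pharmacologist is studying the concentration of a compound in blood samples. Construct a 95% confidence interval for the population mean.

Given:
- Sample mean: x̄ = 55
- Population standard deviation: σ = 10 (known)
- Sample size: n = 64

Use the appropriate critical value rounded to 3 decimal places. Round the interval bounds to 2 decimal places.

The population standard deviation σ is known, so use a z-interval (standard normal critical value).

For 95% confidence, z* = 1.96 (from standard normal table)

Standard error: SE = σ/√n = 10/√64 = 1.250000

Margin of error: E = z* × SE = 1.96 × 1.250000 = 2.4500

Z-interval: x̄ ± E = 55 ± 2.4500 = (52.5500, 57.4500)

Rounded to 2 decimal places:

(52.55, 57.45)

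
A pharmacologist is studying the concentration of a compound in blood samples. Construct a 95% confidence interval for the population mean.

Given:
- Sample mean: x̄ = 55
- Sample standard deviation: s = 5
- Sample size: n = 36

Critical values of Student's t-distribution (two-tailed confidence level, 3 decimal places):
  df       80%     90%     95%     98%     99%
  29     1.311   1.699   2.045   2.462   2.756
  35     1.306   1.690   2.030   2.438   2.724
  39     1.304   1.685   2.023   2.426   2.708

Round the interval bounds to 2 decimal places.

The population standard deviation σ is unknown (only the sample standard deviation s is given), so use a t-interval with df = n - 1 = 36 - 1 = 35.

For 95% confidence with df = 35, t* = 2.030 (from t-table)

Standard error: SE = s/√n = 5/√36 = 0.833333

Margin of error: E = t* × SE = 2.030 × 0.833333 = 1.6917

T-interval: x̄ ± E = 55 ± 1.6917 = (53.3083, 56.6917)

Rounded to 2 decimal places:

(53.31, 56.69)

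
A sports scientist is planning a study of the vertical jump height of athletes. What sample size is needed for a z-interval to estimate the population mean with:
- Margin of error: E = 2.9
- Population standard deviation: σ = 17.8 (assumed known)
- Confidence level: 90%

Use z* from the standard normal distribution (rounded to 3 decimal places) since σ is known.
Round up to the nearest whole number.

Using z* since population σ is known (z-interval formula).

For 90% confidence, z* = 1.645 (from standard normal table)

Sample size formula for z-interval: n = (z*σ/E)²

n = (1.645 × 17.8 / 2.9)²
  = (10.096897)²
  = 101.9473

Round up to the nearest whole number: n = 102

102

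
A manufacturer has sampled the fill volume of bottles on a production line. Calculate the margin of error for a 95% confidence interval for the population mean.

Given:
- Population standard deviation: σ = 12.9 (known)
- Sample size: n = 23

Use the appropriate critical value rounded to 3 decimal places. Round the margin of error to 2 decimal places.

The population standard deviation σ is known, so use the z-interval margin of error formula.

For 95% confidence, z* = 1.96 (from standard normal table)

Margin of error formula for z-interval: E = z* × σ/√n

E = 1.96 × 12.9/√23
  = 1.96 × 2.689836
  = 5.2721

Rounded to 2 decimal places:

5.27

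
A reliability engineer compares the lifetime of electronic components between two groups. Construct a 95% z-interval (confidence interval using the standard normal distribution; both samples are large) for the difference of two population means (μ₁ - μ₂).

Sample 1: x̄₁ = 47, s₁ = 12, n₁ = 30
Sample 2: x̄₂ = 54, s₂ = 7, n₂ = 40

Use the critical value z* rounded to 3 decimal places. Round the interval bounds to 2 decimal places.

Both samples are large (n₁ = 30 ≥ 30, n₂ = 40 ≥ 30), so a z-interval for the difference of means applies.

Point estimate: x̄₁ - x̄₂ = 47 - 54 = -7

Standard error: SE = √(s₁²/n₁ + s₂²/n₂)
= √(12²/30 + 7²/40)
= √(4.800000 + 1.225000)
= 2.454588

For 95% confidence, z* = 1.96 (from standard normal table)
Margin of error: E = z* × SE = 1.96 × 2.454588 = 4.8110

Z-interval: (x̄₁ - x̄₂) ± E = -7 ± 4.8110 = (-11.8110, -2.1890)

Rounded to 2 decimal places:

(-11.81, -2.19)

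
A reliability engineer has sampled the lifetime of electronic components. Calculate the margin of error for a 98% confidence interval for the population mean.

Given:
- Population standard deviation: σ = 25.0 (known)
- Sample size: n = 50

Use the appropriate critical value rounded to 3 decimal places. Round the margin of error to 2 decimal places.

The population standard deviation σ is known, so use the z-interval margin of error formula.

For 98% confidence, z* = 2.326 (from standard normal table)

Margin of error formula for z-interval: E = z* × σ/√n

E = 2.326 × 25.0/√50
  = 2.326 × 3.535534
  = 8.2237

Rounded to 2 decimal places:

8.22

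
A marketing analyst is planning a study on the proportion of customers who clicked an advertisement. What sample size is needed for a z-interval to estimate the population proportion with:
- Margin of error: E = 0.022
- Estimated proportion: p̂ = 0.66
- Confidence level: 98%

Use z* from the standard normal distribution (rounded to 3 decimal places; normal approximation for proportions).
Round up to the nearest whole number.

Using z* for proportion z-interval (normal approximation).

For 98% confidence, z* = 2.326 (from standard normal table)

Sample size formula for proportion z-interval: n = z*²p̂(1-p̂)/E²

n = 2.326² × 0.66 × 0.34 / 0.022²
  = 5.410276 × 0.2244 / 0.000484
  = 2508.4007

Round up to the nearest whole number: n = 2509

2509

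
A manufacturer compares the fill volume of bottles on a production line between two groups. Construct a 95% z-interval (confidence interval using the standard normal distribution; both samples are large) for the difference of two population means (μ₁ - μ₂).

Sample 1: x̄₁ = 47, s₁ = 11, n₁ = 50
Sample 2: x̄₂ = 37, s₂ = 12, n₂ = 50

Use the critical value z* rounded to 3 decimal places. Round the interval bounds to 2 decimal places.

Both samples are large (n₁ = 50 ≥ 30, n₂ = 50 ≥ 30), so a z-interval for the difference of means applies.

Point estimate: x̄₁ - x̄₂ = 47 - 37 = 10

Standard error: SE = √(s₁²/n₁ + s₂²/n₂)
= √(11²/50 + 12²/50)
= √(2.420000 + 2.880000)
= 2.302173

For 95% confidence, z* = 1.96 (from standard normal table)
Margin of error: E = z* × SE = 1.96 × 2.302173 = 4.5123

Z-interval: (x̄₁ - x̄₂) ± E = 10 ± 4.5123 = (5.4877, 14.5123)

Rounded to 2 decimal places:

(5.49, 14.51)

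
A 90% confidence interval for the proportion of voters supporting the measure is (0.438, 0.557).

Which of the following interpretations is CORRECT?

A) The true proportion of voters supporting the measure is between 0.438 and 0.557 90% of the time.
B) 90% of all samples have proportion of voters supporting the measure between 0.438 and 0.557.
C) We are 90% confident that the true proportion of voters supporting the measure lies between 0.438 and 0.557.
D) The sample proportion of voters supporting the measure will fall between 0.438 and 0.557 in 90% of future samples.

A confidence interval represents our confidence in the procedure, not a probability statement about the parameter.

Key concept: If we repeated this sampling process many times and computed a 90% CI each time, about 90% of those intervals would contain the true population parameter.

For this specific interval (0.438, 0.557):
- Midpoint (point estimate): 0.4975
- Margin of error: 0.0595

The correct interpretation is the one stating confidence that the true parameter lies in the interval — option C.

C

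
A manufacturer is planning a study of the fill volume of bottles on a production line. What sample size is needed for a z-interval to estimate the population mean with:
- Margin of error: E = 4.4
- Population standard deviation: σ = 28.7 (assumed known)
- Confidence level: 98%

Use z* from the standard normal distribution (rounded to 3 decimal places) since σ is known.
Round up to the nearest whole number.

Using z* since population σ is known (z-interval formula).

For 98% confidence, z* = 2.326 (from standard normal table)

Sample size formula for z-interval: n = (z*σ/E)²

n = (2.326 × 28.7 / 4.4)²
  = (15.171864)²
  = 230.1854

Round up to the nearest whole number: n = 231

231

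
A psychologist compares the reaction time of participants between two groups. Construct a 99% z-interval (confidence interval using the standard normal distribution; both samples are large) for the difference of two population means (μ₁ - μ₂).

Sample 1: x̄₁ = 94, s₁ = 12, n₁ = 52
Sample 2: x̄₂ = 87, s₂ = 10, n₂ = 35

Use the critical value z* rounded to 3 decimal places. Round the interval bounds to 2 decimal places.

Both samples are large (n₁ = 52 ≥ 30, n₂ = 35 ≥ 30), so a z-interval for the difference of means applies.

Point estimate: x̄₁ - x̄₂ = 94 - 87 = 7

Standard error: SE = √(s₁²/n₁ + s₂²/n₂)
= √(12²/52 + 10²/35)
= √(2.769231 + 2.857143)
= 2.371998

For 99% confidence, z* = 2.576 (from standard normal table)
Margin of error: E = z* × SE = 2.576 × 2.371998 = 6.1103

Z-interval: (x̄₁ - x̄₂) ± E = 7 ± 6.1103 = (0.8897, 13.1103)

Rounded to 2 decimal places:

(0.89, 13.11)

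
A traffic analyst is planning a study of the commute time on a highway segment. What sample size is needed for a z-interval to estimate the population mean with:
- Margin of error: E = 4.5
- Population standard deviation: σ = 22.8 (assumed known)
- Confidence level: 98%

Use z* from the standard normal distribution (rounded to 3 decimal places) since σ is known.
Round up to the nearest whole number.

Using z* since population σ is known (z-interval formula).

For 98% confidence, z* = 2.326 (from standard normal table)

Sample size formula for z-interval: n = (z*σ/E)²

n = (2.326 × 22.8 / 4.5)²
  = (11.785067)²
  = 138.8878

Round up to the nearest whole number: n = 139

139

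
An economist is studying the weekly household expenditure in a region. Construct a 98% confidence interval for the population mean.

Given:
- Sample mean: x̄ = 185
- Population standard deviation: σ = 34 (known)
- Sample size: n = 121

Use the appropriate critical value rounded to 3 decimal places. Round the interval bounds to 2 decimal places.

The population standard deviation σ is known, so use a z-interval (standard normal critical value).

For 98% confidence, z* = 2.326 (from standard normal table)

Standard error: SE = σ/√n = 34/√121 = 3.090909

Margin of error: E = z* × SE = 2.326 × 3.090909 = 7.1895

Z-interval: x̄ ± E = 185 ± 7.1895 = (177.8105, 192.1895)

Rounded to 2 decimal places:

(177.81, 192.19)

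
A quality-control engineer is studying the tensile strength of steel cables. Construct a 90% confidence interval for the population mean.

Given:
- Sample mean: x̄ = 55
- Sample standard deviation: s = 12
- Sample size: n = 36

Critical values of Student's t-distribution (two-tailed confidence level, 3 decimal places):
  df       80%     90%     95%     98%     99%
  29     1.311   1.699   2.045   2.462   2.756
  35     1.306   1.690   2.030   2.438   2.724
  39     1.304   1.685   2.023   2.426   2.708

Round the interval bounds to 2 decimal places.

The population standard deviation σ is unknown (only the sample standard deviation s is given), so use a t-interval with df = n - 1 = 36 - 1 = 35.

For 90% confidence with df = 35, t* = 1.690 (from t-table)

Standard error: SE = s/√n = 12/√36 = 2.000000

Margin of error: E = t* × SE = 1.690 × 2.000000 = 3.3800

T-interval: x̄ ± E = 55 ± 3.3800 = (51.6200, 58.3800)

Rounded to 2 decimal places:

(51.62, 58.38)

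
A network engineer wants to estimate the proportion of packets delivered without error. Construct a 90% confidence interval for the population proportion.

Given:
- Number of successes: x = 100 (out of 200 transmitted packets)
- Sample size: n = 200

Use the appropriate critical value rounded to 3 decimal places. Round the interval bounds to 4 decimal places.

Sample proportion: p̂ = 100/200 = 0.500000

Check conditions for normal approximation:
  np̂ = 100 ≥ 10 ✓
  n(1-p̂) = 100 ≥ 10 ✓

The sample is large enough, so use a z-interval (normal approximation) for the proportion.

For 90% confidence, z* = 1.645 (from standard normal table)

Standard error: SE = √(p̂(1-p̂)/n) = √(0.500000×0.500000/200) = 0.03535534

Margin of error: E = z* × SE = 1.645 × 0.03535534 = 0.058160

Z-interval: p̂ ± E = 0.500000 ± 0.058160 = (0.441840, 0.558160)

Rounded to 4 decimal places:

(0.4418, 0.5582)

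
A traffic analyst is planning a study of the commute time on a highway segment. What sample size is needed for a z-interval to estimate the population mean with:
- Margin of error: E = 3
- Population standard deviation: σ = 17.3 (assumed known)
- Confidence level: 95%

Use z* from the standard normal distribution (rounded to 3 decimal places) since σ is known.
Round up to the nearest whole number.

Using z* since population σ is known (z-interval formula).

For 95% confidence, z* = 1.96 (from standard normal table)

Sample size formula for z-interval: n = (z*σ/E)²

n = (1.96 × 17.3 / 3)²
  = (11.302667)²
  = 127.7503

Round up to the nearest whole number: n = 128

128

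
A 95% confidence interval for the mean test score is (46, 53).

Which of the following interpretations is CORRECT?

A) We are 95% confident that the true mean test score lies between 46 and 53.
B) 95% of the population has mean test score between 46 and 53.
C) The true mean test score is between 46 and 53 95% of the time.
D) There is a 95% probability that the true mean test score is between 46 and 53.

A confidence interval represents our confidence in the procedure, not a probability statement about the parameter.

Key concept: If we repeated this sampling process many times and computed a 95% CI each time, about 95% of those intervals would contain the true population parameter.

For this specific interval (46, 53):
- Midpoint (point estimate): 49.5
- Margin of error: 3.5

The correct interpretation is the one stating confidence that the true parameter lies in the interval — option A.

A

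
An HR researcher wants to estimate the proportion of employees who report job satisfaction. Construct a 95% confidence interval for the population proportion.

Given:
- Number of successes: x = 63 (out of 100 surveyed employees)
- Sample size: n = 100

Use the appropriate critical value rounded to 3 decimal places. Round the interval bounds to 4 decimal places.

Sample proportion: p̂ = 63/100 = 0.630000

Check conditions for normal approximation:
  np̂ = 63 ≥ 10 ✓
  n(1-p̂) = 37 ≥ 10 ✓

The sample is large enough, so use a z-interval (normal approximation) for the proportion.

For 95% confidence, z* = 1.96 (from standard normal table)

Standard error: SE = √(p̂(1-p̂)/n) = √(0.630000×0.370000/100) = 0.04828043

Margin of error: E = z* × SE = 1.96 × 0.04828043 = 0.094630

Z-interval: p̂ ± E = 0.630000 ± 0.094630 = (0.535370, 0.724630)

Rounded to 4 decimal places:

(0.5354, 0.7246)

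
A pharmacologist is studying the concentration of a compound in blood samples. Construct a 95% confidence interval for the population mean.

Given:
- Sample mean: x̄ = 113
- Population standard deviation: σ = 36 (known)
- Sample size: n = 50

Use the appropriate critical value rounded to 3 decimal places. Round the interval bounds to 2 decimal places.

The population standard deviation σ is known, so use a z-interval (standard normal critical value).

For 95% confidence, z* = 1.96 (from standard normal table)

Standard error: SE = σ/√n = 36/√50 = 5.091169

Margin of error: E = z* × SE = 1.96 × 5.091169 = 9.9787

Z-interval: x̄ ± E = 113 ± 9.9787 = (103.0213, 122.9787)

Rounded to 2 decimal places:

(103.02, 122.98)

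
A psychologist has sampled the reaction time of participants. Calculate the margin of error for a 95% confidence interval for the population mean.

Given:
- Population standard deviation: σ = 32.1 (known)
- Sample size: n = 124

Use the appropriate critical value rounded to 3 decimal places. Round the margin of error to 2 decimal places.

The population standard deviation σ is known, so use the z-interval margin of error formula.

For 95% confidence, z* = 1.96 (from standard normal table)

Margin of error formula for z-interval: E = z* × σ/√n

E = 1.96 × 32.1/√124
  = 1.96 × 2.882665
  = 5.6500

Rounded to 2 decimal places:

5.65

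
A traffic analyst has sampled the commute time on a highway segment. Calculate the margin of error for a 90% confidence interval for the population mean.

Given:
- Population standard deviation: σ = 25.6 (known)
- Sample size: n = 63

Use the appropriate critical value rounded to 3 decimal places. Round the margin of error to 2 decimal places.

The population standard deviation σ is known, so use the z-interval margin of error formula.

For 90% confidence, z* = 1.645 (from standard normal table)

Margin of error formula for z-interval: E = z* × σ/√n

E = 1.645 × 25.6/√63
  = 1.645 × 3.225297
  = 5.3056

Rounded to 2 decimal places:

5.31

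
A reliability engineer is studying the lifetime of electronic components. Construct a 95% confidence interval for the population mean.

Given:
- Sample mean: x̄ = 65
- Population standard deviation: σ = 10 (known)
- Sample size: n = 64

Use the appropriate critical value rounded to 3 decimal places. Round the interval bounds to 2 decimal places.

The population standard deviation σ is known, so use a z-interval (standard normal critical value).

For 95% confidence, z* = 1.96 (from standard normal table)

Standard error: SE = σ/√n = 10/√64 = 1.250000

Margin of error: E = z* × SE = 1.96 × 1.250000 = 2.4500

Z-interval: x̄ ± E = 65 ± 2.4500 = (62.5500, 67.4500)

Rounded to 2 decimal places:

(62.55, 67.45)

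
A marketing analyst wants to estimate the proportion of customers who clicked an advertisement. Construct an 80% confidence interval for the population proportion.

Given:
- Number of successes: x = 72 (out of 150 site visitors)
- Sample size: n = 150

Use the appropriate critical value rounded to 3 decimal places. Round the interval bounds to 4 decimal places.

Sample proportion: p̂ = 72/150 = 0.480000

Check conditions for normal approximation:
  np̂ = 72 ≥ 10 ✓
  n(1-p̂) = 78 ≥ 10 ✓

The sample is large enough, so use a z-interval (normal approximation) for the proportion.

For 80% confidence, z* = 1.282 (from standard normal table)

Standard error: SE = √(p̂(1-p̂)/n) = √(0.480000×0.520000/150) = 0.04079216

Margin of error: E = z* × SE = 1.282 × 0.04079216 = 0.052296

Z-interval: p̂ ± E = 0.480000 ± 0.052296 = (0.427704, 0.532296)

Rounded to 4 decimal places:

(0.4277, 0.5323)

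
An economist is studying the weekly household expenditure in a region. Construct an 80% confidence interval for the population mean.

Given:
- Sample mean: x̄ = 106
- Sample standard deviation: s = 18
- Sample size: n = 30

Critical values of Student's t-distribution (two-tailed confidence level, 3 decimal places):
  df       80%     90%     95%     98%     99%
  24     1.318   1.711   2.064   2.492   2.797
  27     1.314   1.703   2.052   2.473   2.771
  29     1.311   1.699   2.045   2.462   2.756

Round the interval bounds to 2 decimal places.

The population standard deviation σ is unknown (only the sample standard deviation s is given), so use a t-interval with df = n - 1 = 30 - 1 = 29.

For 80% confidence with df = 29, t* = 1.311 (from t-table)

Standard error: SE = s/√n = 18/√30 = 3.286335

Margin of error: E = t* × SE = 1.311 × 3.286335 = 4.3084

T-interval: x̄ ± E = 106 ± 4.3084 = (101.6916, 110.3084)

Rounded to 2 decimal places:

(101.69, 110.31)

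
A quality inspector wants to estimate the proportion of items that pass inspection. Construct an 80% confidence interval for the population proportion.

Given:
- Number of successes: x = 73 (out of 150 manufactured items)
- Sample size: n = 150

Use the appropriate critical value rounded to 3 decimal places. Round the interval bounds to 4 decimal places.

Sample proportion: p̂ = 73/150 = 0.486667

Check conditions for normal approximation:
  np̂ = 73 ≥ 10 ✓
  n(1-p̂) = 77 ≥ 10 ✓

The sample is large enough, so use a z-interval (normal approximation) for the proportion.

For 80% confidence, z* = 1.282 (from standard normal table)

Standard error: SE = √(p̂(1-p̂)/n) = √(0.486667×0.513333/150) = 0.04081031

Margin of error: E = z* × SE = 1.282 × 0.04081031 = 0.052319

Z-interval: p̂ ± E = 0.486667 ± 0.052319 = (0.434348, 0.538985)

Rounded to 4 decimal places:

(0.4343, 0.5390)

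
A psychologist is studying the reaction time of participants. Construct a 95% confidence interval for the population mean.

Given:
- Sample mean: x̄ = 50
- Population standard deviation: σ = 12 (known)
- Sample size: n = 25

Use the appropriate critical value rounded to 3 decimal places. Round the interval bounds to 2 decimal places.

The population standard deviation σ is known, so use a z-interval (standard normal critical value).

For 95% confidence, z* = 1.96 (from standard normal table)

Standard error: SE = σ/√n = 12/√25 = 2.400000

Margin of error: E = z* × SE = 1.96 × 2.400000 = 4.7040

Z-interval: x̄ ± E = 50 ± 4.7040 = (45.2960, 54.7040)

Rounded to 2 decimal places:

(45.30, 54.70)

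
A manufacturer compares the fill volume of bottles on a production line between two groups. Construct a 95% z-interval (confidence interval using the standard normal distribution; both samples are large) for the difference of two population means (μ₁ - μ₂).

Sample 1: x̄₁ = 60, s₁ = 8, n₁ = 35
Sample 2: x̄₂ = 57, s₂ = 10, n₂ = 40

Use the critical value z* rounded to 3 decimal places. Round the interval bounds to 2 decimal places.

Both samples are large (n₁ = 35 ≥ 30, n₂ = 40 ≥ 30), so a z-interval for the difference of means applies.

Point estimate: x̄₁ - x̄₂ = 60 - 57 = 3

Standard error: SE = √(s₁²/n₁ + s₂²/n₂)
= √(8²/35 + 10²/40)
= √(1.828571 + 2.500000)
= 2.080522

For 95% confidence, z* = 1.96 (from standard normal table)
Margin of error: E = z* × SE = 1.96 × 2.080522 = 4.0778

Z-interval: (x̄₁ - x̄₂) ± E = 3 ± 4.0778 = (-1.0778, 7.0778)

Rounded to 2 decimal places:

(-1.08, 7.08)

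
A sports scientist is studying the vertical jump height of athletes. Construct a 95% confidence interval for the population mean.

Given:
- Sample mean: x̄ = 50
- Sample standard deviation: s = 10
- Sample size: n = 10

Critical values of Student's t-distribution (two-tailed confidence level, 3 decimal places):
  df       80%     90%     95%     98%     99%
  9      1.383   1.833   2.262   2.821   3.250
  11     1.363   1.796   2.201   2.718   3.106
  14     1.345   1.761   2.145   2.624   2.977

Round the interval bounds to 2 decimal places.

The population standard deviation σ is unknown (only the sample standard deviation s is given), so use a t-interval with df = n - 1 = 10 - 1 = 9.

For 95% confidence with df = 9, t* = 2.262 (from t-table)

Standard error: SE = s/√n = 10/√10 = 3.162278

Margin of error: E = t* × SE = 2.262 × 3.162278 = 7.1531

T-interval: x̄ ± E = 50 ± 7.1531 = (42.8469, 57.1531)

Rounded to 2 decimal places:

(42.85, 57.15)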